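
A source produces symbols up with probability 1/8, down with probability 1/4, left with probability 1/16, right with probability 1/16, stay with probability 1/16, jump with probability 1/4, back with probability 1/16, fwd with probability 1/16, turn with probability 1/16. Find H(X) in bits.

2.875 bits

Each probability is a power of 1/2, so log₂(1/p) is an integer.
H = Σ p·log₂(1/p) = 1/8·3 + 1/4·2 + 1/16·4 + 1/16·4 + 1/16·4 + 1/4·2 + 1/16·4 + 1/16·4 + 1/16·4 = 2.875 bits.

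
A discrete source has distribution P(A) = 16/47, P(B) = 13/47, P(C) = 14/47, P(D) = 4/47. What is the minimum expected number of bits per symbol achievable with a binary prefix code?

Repeatedly combine the two least-probable nodes; the expected code length is the sum of the merged weights.
merge 4/47 + 13/47 → 17/47
merge 14/47 + 16/47 → 30/47
merge 17/47 + 30/47 → 1
L = 17/47 + 30/47 + 1 = 2 bits/symbol.

2 bits/symbol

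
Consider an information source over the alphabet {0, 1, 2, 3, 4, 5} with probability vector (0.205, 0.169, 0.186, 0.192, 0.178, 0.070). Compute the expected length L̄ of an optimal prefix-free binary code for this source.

Repeatedly combine the two least-probable nodes; the expected code length is the sum of the merged weights.
merge 7/100 + 169/1000 → 239/1000
merge 89/500 + 93/500 → 91/250
merge 24/125 + 41/200 → 397/1000
merge 239/1000 + 91/250 → 603/1000
merge 397/1000 + 603/1000 → 1
L = 239/1000 + 91/250 + 397/1000 + 603/1000 + 1 = 2603/1000 = 2.603 bits/symbol.

2.603 bits/symbol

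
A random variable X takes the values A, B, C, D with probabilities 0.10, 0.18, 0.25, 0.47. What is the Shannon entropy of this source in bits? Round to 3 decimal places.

H = −Σ pᵢ log₂ pᵢ.
−0.10·log₂(0.10) = 0.3322
−0.18·log₂(0.18) = 0.4453
−0.25·log₂(0.25) = 0.5000
−0.47·log₂(0.47) = 0.5120
Sum ≈ 1.7895 → 1.789 bits.

1.789 bits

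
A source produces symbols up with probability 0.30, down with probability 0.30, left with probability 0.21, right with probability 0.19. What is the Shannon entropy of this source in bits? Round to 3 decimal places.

1.970 bits

H = −Σ pᵢ log₂ pᵢ.
−0.30·log₂(0.30) = 0.5211
−0.30·log₂(0.30) = 0.5211
−0.21·log₂(0.21) = 0.4728
−0.19·log₂(0.19) = 0.4552
Sum ≈ 1.9702 → 1.970 bits.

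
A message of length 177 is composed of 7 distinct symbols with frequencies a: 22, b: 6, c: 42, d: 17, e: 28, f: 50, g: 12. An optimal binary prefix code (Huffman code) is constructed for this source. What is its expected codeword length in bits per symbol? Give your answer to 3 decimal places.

2.582 bits/symbol

Probabilities are the counts divided by 177.
Repeatedly combine the two least-probable nodes; the expected code length is the sum of the merged weights.
merge 2/59 + 4/59 → 6/59
merge 17/177 + 6/59 → 35/177
merge 22/177 + 28/177 → 50/177
merge 35/177 + 14/59 → 77/177
merge 50/177 + 50/177 → 100/177
merge 77/177 + 100/177 → 1
L = 6/59 + 35/177 + 50/177 + 77/177 + 100/177 + 1 = 457/177 ≈ 2.582 bits/symbol.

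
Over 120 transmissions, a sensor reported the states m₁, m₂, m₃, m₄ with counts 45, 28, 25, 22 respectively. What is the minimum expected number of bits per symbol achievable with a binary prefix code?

Probabilities are the counts divided by 120.
Repeatedly combine the two least-probable nodes; the expected code length is the sum of the merged weights.
merge 11/60 + 5/24 → 47/120
merge 7/30 + 3/8 → 73/120
merge 47/120 + 73/120 → 1
L = 47/120 + 73/120 + 1 = 2 bits/symbol.

2 bits/symbol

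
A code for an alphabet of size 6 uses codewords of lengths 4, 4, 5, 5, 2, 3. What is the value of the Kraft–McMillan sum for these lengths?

0.5625

With common denominator 2^5 = 32: Σ 2^(−ℓᵢ) = 2/32 + 2/32 + 1/32 + 1/32 + 8/32 + 4/32 = 18/32 = 0.5625.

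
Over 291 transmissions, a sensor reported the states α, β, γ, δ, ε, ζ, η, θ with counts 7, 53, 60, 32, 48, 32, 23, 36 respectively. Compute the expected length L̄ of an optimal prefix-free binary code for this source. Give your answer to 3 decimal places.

2.897 bits/symbol

Probabilities are the counts divided by 291.
Repeatedly combine the two least-probable nodes; the expected code length is the sum of the merged weights.
merge 7/291 + 23/291 → 10/97
merge 10/97 + 32/291 → 62/291
merge 32/291 + 12/97 → 68/291
merge 16/97 + 53/291 → 101/291
merge 20/97 + 62/291 → 122/291
merge 68/291 + 101/291 → 169/291
merge 122/291 + 169/291 → 1
L = 10/97 + 62/291 + 68/291 + 101/291 + 122/291 + 169/291 + 1 = 281/97 ≈ 2.897 bits/symbol.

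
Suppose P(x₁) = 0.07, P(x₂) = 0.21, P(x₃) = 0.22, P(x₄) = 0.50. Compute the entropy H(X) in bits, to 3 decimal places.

1.722 bits

H = −Σ pᵢ log₂ pᵢ.
−0.07·log₂(0.07) = 0.2686
−0.21·log₂(0.21) = 0.4728
−0.22·log₂(0.22) = 0.4806
−0.50·log₂(0.50) = 0.5000
Sum ≈ 1.7220 → 1.722 bits.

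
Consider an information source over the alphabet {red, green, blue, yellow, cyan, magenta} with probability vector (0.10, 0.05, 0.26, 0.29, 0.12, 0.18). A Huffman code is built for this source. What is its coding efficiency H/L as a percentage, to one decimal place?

Entropy H = −Σ p log₂ p ≈ 2.3839 bits.
Huffman merges: 1/20+1/10→3/20; 3/25+3/20→27/100; 9/50+13/50→11/25; 27/100+29/100→14/25; 11/25+14/25→1. L = 121/50 ≈ 2.4200.
Efficiency = H/L = 2.3839/2.4200 = 98.5%.

98.5%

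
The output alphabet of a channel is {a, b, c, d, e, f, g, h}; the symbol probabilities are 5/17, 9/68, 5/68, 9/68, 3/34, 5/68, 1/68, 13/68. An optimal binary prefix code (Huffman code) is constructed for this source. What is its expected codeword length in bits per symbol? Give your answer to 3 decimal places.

Repeatedly combine the two least-probable nodes; the expected code length is the sum of the merged weights.
merge 1/68 + 5/68 → 3/34
merge 5/68 + 3/34 → 11/68
merge 3/34 + 9/68 → 15/68
merge 9/68 + 11/68 → 5/17
merge 13/68 + 15/68 → 7/17
merge 5/17 + 5/17 → 10/17
merge 7/17 + 10/17 → 1
L = 3/34 + 11/68 + 15/68 + 5/17 + 7/17 + 10/17 + 1 = 47/17 ≈ 2.765 bits/symbol.

2.765 bits/symbol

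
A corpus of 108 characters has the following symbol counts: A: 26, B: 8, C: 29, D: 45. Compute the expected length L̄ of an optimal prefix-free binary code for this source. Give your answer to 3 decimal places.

Probabilities are the counts divided by 108.
Repeatedly combine the two least-probable nodes; the expected code length is the sum of the merged weights.
merge 2/27 + 13/54 → 17/54
merge 29/108 + 17/54 → 7/12
merge 5/12 + 7/12 → 1
L = 17/54 + 7/12 + 1 = 205/108 ≈ 1.898 bits/symbol.

1.898 bits/symbol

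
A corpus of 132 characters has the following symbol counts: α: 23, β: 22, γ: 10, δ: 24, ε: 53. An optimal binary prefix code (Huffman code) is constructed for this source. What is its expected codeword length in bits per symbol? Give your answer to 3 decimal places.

2.197 bits/symbol

Probabilities are the counts divided by 132.
Repeatedly combine the two least-probable nodes; the expected code length is the sum of the merged weights.
merge 5/66 + 1/6 → 8/33
merge 23/132 + 2/11 → 47/132
merge 8/33 + 47/132 → 79/132
merge 53/132 + 79/132 → 1
L = 8/33 + 47/132 + 79/132 + 1 = 145/66 ≈ 2.197 bits/symbol.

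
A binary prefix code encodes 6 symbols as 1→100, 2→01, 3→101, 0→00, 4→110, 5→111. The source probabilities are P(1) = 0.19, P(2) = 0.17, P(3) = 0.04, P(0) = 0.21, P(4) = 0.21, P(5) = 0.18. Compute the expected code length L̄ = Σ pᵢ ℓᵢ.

2.62 bits/symbol

L̄ = Σ pᵢ·ℓᵢ = 0.19·3 + 0.17·2 + 0.04·3 + 0.21·2 + 0.21·3 + 0.18·3 = 2.62 bits/symbol.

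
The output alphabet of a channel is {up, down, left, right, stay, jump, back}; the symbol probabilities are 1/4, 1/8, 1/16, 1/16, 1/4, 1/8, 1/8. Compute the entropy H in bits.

Each probability is a power of 1/2, so log₂(1/p) is an integer.
H = Σ p·log₂(1/p) = 1/4·2 + 1/8·3 + 1/16·4 + 1/16·4 + 1/4·2 + 1/8·3 + 1/8·3 = 2.625 bits.

2.625 bits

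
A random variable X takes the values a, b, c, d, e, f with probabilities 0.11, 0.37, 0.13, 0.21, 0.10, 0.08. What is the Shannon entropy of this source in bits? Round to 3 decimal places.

H = −Σ pᵢ log₂ pᵢ.
−0.11·log₂(0.11) = 0.3503
−0.37·log₂(0.37) = 0.5307
−0.13·log₂(0.13) = 0.3826
−0.21·log₂(0.21) = 0.4728
−0.10·log₂(0.10) = 0.3322
−0.08·log₂(0.08) = 0.2915
Sum ≈ 2.3602 → 2.360 bits.

2.360 bits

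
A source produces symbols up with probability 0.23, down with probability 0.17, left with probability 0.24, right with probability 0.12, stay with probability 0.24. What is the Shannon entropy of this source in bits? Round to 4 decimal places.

2.2776 bits

H = −Σ pᵢ log₂ pᵢ.
−0.23·log₂(0.23) = 0.4877
−0.17·log₂(0.17) = 0.4346
−0.24·log₂(0.24) = 0.4941
−0.12·log₂(0.12) = 0.3671
−0.24·log₂(0.24) = 0.4941
Sum ≈ 2.2776 → 2.2776 bits.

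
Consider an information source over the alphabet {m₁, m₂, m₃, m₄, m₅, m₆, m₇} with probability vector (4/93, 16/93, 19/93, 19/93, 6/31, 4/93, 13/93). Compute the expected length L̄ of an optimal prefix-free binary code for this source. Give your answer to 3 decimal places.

2.677 bits/symbol

Repeatedly combine the two least-probable nodes; the expected code length is the sum of the merged weights.
merge 4/93 + 4/93 → 8/93
merge 8/93 + 13/93 → 7/31
merge 16/93 + 6/31 → 34/93
merge 19/93 + 19/93 → 38/93
merge 7/31 + 34/93 → 55/93
merge 38/93 + 55/93 → 1
L = 8/93 + 7/31 + 34/93 + 38/93 + 55/93 + 1 = 83/31 ≈ 2.677 bits/symbol.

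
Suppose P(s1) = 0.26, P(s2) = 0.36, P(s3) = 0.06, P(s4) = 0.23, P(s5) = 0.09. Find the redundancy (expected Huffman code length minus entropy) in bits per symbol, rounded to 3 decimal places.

Entropy H = −Σ p log₂ p ≈ 2.0798 bits.
Huffman merges: 3/50+9/100→3/20; 3/20+23/100→19/50; 13/50+9/25→31/50; 19/50+31/50→1. L = 43/20 ≈ 2.1500.
L − H = 2.1500 − 2.0798 = 0.070 bits.

0.070 bits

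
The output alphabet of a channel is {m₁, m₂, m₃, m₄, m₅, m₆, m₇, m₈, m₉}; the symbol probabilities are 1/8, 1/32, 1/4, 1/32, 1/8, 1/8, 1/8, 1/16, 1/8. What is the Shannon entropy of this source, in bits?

Each probability is a power of 1/2, so log₂(1/p) is an integer.
H = Σ p·log₂(1/p) = 1/8·3 + 1/32·5 + 1/4·2 + 1/32·5 + 1/8·3 + 1/8·3 + 1/8·3 + 1/16·4 + 1/8·3 = 2.9375 bits.

2.9375 bits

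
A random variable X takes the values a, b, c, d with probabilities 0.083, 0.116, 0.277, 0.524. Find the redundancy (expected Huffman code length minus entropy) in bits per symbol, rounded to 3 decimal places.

Entropy H = −Σ p log₂ p ≈ 1.6601 bits.
Huffman merges: 83/1000+29/250→199/1000; 199/1000+277/1000→119/250; 119/250+131/250→1. L = 67/40 ≈ 1.6750.
L − H = 1.6750 − 1.6601 = 0.015 bits.

0.015 bits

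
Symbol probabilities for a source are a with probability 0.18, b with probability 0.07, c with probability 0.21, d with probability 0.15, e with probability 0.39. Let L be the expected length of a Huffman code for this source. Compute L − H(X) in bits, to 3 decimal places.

0.093 bits

Entropy H = −Σ p log₂ p ≈ 2.1270 bits.
Huffman merges: 7/100+3/20→11/50; 9/50+21/100→39/100; 11/50+39/100→61/100; 39/100+61/100→1. L = 111/50 ≈ 2.2200.
L − H = 2.2200 − 2.1270 = 0.093 bits.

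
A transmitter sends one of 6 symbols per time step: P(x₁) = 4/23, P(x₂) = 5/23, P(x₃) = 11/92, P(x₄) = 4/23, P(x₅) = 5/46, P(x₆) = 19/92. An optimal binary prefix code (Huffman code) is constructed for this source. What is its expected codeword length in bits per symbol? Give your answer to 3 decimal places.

Repeatedly combine the two least-probable nodes; the expected code length is the sum of the merged weights.
merge 5/46 + 11/92 → 21/92
merge 4/23 + 4/23 → 8/23
merge 19/92 + 5/23 → 39/92
merge 21/92 + 8/23 → 53/92
merge 39/92 + 53/92 → 1
L = 21/92 + 8/23 + 39/92 + 53/92 + 1 = 237/92 ≈ 2.576 bits/symbol.

2.576 bits/symbol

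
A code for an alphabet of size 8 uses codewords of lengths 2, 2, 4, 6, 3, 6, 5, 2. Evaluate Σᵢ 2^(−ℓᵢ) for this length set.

1

With common denominator 2^6 = 64: Σ 2^(−ℓᵢ) = 16/64 + 16/64 + 4/64 + 1/64 + 8/64 + 1/64 + 2/64 + 16/64 = 64/64 = 1.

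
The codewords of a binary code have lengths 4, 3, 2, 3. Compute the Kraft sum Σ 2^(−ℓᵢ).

0.5625

With common denominator 2^4 = 16: Σ 2^(−ℓᵢ) = 1/16 + 2/16 + 4/16 + 2/16 = 9/16 = 0.5625.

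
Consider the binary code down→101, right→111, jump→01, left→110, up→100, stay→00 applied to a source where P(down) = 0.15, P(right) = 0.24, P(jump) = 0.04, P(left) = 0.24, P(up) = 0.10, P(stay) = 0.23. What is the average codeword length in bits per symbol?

L̄ = Σ pᵢ·ℓᵢ = 0.15·3 + 0.24·3 + 0.04·2 + 0.24·3 + 0.10·3 + 0.23·2 = 2.73 bits/symbol.

2.73 bits/symbol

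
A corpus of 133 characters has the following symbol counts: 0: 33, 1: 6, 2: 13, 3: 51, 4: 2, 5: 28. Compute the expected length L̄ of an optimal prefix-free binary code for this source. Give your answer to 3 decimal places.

2.203 bits/symbol

Probabilities are the counts divided by 133.
Repeatedly combine the two least-probable nodes; the expected code length is the sum of the merged weights.
merge 2/133 + 6/133 → 8/133
merge 8/133 + 13/133 → 3/19
merge 3/19 + 4/19 → 7/19
merge 33/133 + 7/19 → 82/133
merge 51/133 + 82/133 → 1
L = 8/133 + 3/19 + 7/19 + 82/133 + 1 = 293/133 ≈ 2.203 bits/symbol.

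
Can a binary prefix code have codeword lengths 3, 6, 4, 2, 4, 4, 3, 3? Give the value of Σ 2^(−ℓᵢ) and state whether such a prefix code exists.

With common denominator 2^6 = 64: Σ 2^(−ℓᵢ) = 8/64 + 1/64 + 4/64 + 16/64 + 4/64 + 4/64 + 8/64 + 8/64 = 53/64 = 0.828125.
Kraft's inequality requires Σ ≤ 1; here Σ = 0.828125 ≤ 1, so such a prefix code exists.

0.828125; yes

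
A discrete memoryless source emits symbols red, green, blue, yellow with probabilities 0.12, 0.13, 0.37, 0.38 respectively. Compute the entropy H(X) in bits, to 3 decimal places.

1.811 bits

H = −Σ pᵢ log₂ pᵢ.
−0.12·log₂(0.12) = 0.3671
−0.13·log₂(0.13) = 0.3826
−0.37·log₂(0.37) = 0.5307
−0.38·log₂(0.38) = 0.5305
Sum ≈ 1.8109 → 1.811 bits.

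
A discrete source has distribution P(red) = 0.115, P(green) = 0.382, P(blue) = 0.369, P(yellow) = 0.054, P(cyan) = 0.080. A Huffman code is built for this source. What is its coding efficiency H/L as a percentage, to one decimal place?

Entropy H = −Σ p log₂ p ≈ 1.9388 bits.
Huffman merges: 27/500+2/25→67/500; 23/200+67/500→249/1000; 249/1000+369/1000→309/500; 191/500+309/500→1. L = 2001/1000 ≈ 2.0010.
Efficiency = H/L = 1.9388/2.0010 = 96.9%.

96.9%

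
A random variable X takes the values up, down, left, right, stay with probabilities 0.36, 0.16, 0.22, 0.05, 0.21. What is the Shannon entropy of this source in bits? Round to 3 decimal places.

2.123 bits

H = −Σ pᵢ log₂ pᵢ.
−0.36·log₂(0.36) = 0.5306
−0.16·log₂(0.16) = 0.4230
−0.22·log₂(0.22) = 0.4806
−0.05·log₂(0.05) = 0.2161
−0.21·log₂(0.21) = 0.4728
Sum ≈ 2.1231 → 2.123 bits.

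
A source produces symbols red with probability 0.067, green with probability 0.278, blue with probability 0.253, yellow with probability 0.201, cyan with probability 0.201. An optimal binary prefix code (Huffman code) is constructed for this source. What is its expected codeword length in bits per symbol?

Repeatedly combine the two least-probable nodes; the expected code length is the sum of the merged weights.
merge 67/1000 + 201/1000 → 67/250
merge 201/1000 + 253/1000 → 227/500
merge 67/250 + 139/500 → 273/500
merge 227/500 + 273/500 → 1
L = 67/250 + 227/500 + 273/500 + 1 = 567/250 = 2.268 bits/symbol.

2.268 bits/symbol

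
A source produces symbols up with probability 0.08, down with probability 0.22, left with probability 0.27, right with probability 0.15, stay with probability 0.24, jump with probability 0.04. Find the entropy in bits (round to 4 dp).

H = −Σ pᵢ log₂ pᵢ.
−0.08·log₂(0.08) = 0.2915
−0.22·log₂(0.22) = 0.4806
−0.27·log₂(0.27) = 0.5100
−0.15·log₂(0.15) = 0.4105
−0.24·log₂(0.24) = 0.4941
−0.04·log₂(0.04) = 0.1858
Sum ≈ 2.3725 → 2.3725 bits.

2.3725 bits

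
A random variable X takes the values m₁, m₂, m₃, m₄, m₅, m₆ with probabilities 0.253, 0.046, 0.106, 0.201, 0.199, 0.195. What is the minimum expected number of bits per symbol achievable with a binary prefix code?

Repeatedly combine the two least-probable nodes; the expected code length is the sum of the merged weights.
merge 23/500 + 53/500 → 19/125
merge 19/125 + 39/200 → 347/1000
merge 199/1000 + 201/1000 → 2/5
merge 253/1000 + 347/1000 → 3/5
merge 2/5 + 3/5 → 1
L = 19/125 + 347/1000 + 2/5 + 3/5 + 1 = 2499/1000 = 2.499 bits/symbol.

2.499 bits/symbol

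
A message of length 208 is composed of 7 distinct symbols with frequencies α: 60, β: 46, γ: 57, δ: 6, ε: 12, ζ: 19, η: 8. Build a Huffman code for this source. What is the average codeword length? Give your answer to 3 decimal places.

2.409 bits/symbol

Probabilities are the counts divided by 208.
Repeatedly combine the two least-probable nodes; the expected code length is the sum of the merged weights.
merge 3/104 + 1/26 → 7/104
merge 3/52 + 7/104 → 1/8
merge 19/208 + 1/8 → 45/208
merge 45/208 + 23/104 → 7/16
merge 57/208 + 15/52 → 9/16
merge 7/16 + 9/16 → 1
L = 7/104 + 1/8 + 45/208 + 7/16 + 9/16 + 1 = 501/208 ≈ 2.409 bits/symbol.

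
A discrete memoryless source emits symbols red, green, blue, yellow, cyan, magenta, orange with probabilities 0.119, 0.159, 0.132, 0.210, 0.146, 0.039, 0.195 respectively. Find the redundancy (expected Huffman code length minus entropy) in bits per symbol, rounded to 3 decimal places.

Entropy H = −Σ p log₂ p ≈ 2.6934 bits.
Huffman merges: 39/1000+119/1000→79/500; 33/250+73/500→139/500; 79/500+159/1000→317/1000; 39/200+21/100→81/200; 139/500+317/1000→119/200; 81/200+119/200→1. L = 2753/1000 ≈ 2.7530.
L − H = 2.7530 − 2.6934 = 0.060 bits.

0.060 bits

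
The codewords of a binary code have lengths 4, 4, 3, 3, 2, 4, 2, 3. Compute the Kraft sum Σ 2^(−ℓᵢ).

1.0625

With common denominator 2^4 = 16: Σ 2^(−ℓᵢ) = 1/16 + 1/16 + 2/16 + 2/16 + 4/16 + 1/16 + 4/16 + 2/16 = 17/16 = 1.0625.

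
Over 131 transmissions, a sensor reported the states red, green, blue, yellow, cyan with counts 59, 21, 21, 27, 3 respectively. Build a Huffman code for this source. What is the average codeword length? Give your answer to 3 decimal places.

2.076 bits/symbol

Probabilities are the counts divided by 131.
Repeatedly combine the two least-probable nodes; the expected code length is the sum of the merged weights.
merge 3/131 + 21/131 → 24/131
merge 21/131 + 24/131 → 45/131
merge 27/131 + 45/131 → 72/131
merge 59/131 + 72/131 → 1
L = 24/131 + 45/131 + 72/131 + 1 = 272/131 ≈ 2.076 bits/symbol.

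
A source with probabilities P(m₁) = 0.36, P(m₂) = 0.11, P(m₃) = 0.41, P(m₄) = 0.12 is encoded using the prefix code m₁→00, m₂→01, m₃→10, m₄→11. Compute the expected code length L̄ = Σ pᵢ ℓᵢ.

L̄ = Σ pᵢ·ℓᵢ = 0.36·2 + 0.11·2 + 0.41·2 + 0.12·2 = 2 bits/symbol.

2 bits/symbol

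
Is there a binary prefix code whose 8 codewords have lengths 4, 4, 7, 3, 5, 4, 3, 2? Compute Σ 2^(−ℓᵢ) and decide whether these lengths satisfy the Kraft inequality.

With common denominator 2^7 = 128: Σ 2^(−ℓᵢ) = 8/128 + 8/128 + 1/128 + 16/128 + 4/128 + 8/128 + 16/128 + 32/128 = 93/128 = 0.7265625.
Kraft's inequality requires Σ ≤ 1; here Σ = 0.7265625 ≤ 1, so such a prefix code exists.

0.7265625; yes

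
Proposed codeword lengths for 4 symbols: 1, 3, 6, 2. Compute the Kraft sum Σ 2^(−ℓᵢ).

0.890625

With common denominator 2^6 = 64: Σ 2^(−ℓᵢ) = 32/64 + 8/64 + 1/64 + 16/64 = 57/64 = 0.890625.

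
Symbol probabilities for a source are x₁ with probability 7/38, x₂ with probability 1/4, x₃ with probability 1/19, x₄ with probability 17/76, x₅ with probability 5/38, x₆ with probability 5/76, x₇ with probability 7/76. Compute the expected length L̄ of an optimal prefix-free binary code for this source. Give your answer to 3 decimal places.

2.645 bits/symbol

Repeatedly combine the two least-probable nodes; the expected code length is the sum of the merged weights.
merge 1/19 + 5/76 → 9/76
merge 7/76 + 9/76 → 4/19
merge 5/38 + 7/38 → 6/19
merge 4/19 + 17/76 → 33/76
merge 1/4 + 6/19 → 43/76
merge 33/76 + 43/76 → 1
L = 9/76 + 4/19 + 6/19 + 33/76 + 43/76 + 1 = 201/76 ≈ 2.645 bits/symbol.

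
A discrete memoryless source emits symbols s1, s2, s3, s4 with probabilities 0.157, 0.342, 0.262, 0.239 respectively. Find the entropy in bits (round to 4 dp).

1.9486 bits

H = −Σ pᵢ log₂ pᵢ.
−0.157·log₂(0.157) = 0.4194
−0.342·log₂(0.342) = 0.5294
−0.262·log₂(0.262) = 0.5063
−0.239·log₂(0.239) = 0.4935
Sum ≈ 1.9486 → 1.9486 bits.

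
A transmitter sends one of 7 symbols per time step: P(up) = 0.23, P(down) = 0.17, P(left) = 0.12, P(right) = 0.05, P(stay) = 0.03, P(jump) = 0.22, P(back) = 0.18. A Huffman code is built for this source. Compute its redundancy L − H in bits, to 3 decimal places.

Entropy H = −Σ p log₂ p ≈ 2.5831 bits.
Huffman merges: 3/100+1/20→2/25; 2/25+3/25→1/5; 17/100+9/50→7/20; 1/5+11/50→21/50; 23/100+7/20→29/50; 21/50+29/50→1. L = 263/100 ≈ 2.6300.
L − H = 2.6300 − 2.5831 = 0.047 bits.

0.047 bits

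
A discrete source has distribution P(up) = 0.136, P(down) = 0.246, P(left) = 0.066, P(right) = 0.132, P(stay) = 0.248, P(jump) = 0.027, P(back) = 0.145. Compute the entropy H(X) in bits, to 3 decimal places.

2.577 bits

H = −Σ pᵢ log₂ pᵢ.
−0.136·log₂(0.136) = 0.3915
−0.246·log₂(0.246) = 0.4977
−0.066·log₂(0.066) = 0.2588
−0.132·log₂(0.132) = 0.3856
−0.248·log₂(0.248) = 0.4989
−0.027·log₂(0.027) = 0.1407
−0.145·log₂(0.145) = 0.4040
Sum ≈ 2.5771 → 2.577 bits.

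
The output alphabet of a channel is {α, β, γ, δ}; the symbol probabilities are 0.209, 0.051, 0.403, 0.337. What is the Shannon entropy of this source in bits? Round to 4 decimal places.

H = −Σ pᵢ log₂ pᵢ.
−0.209·log₂(0.209) = 0.4720
−0.051·log₂(0.051) = 0.2190
−0.403·log₂(0.403) = 0.5284
−0.337·log₂(0.337) = 0.5288
Sum ≈ 1.7482 → 1.7482 bits.

1.7482 bits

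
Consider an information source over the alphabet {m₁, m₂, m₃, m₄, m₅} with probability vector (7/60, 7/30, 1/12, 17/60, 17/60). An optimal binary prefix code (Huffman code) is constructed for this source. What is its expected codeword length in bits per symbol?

2.2 bits/symbol

Repeatedly combine the two least-probable nodes; the expected code length is the sum of the merged weights.
merge 1/12 + 7/60 → 1/5
merge 1/5 + 7/30 → 13/30
merge 17/60 + 17/60 → 17/30
merge 13/30 + 17/30 → 1
L = 1/5 + 13/30 + 17/30 + 1 = 11/5 = 2.2 bits/symbol.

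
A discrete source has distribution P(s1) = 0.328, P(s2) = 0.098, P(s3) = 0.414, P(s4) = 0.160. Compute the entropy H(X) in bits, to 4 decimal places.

1.8057 bits

H = −Σ pᵢ log₂ pᵢ.
−0.328·log₂(0.328) = 0.5275
−0.098·log₂(0.098) = 0.3284
−0.414·log₂(0.414) = 0.5267
−0.160·log₂(0.160) = 0.4230
Sum ≈ 1.8057 → 1.8057 bits.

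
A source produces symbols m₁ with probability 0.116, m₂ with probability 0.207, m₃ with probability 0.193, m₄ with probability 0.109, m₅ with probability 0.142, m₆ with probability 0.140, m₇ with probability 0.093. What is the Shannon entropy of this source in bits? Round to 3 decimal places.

2.753 bits

H = −Σ pᵢ log₂ pᵢ.
−0.116·log₂(0.116) = 0.3605
−0.207·log₂(0.207) = 0.4704
−0.193·log₂(0.193) = 0.4581
−0.109·log₂(0.109) = 0.3485
−0.142·log₂(0.142) = 0.3999
−0.140·log₂(0.140) = 0.3971
−0.093·log₂(0.093) = 0.3187
Sum ≈ 2.7531 → 2.753 bits.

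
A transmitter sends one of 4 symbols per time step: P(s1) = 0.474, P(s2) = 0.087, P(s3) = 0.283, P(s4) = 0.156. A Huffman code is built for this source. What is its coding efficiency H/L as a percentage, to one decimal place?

Entropy H = −Σ p log₂ p ≈ 1.7505 bits.
Huffman merges: 87/1000+39/250→243/1000; 243/1000+283/1000→263/500; 237/500+263/500→1. L = 1769/1000 ≈ 1.7690.
Efficiency = H/L = 1.7505/1.7690 = 99.0%.

99.0%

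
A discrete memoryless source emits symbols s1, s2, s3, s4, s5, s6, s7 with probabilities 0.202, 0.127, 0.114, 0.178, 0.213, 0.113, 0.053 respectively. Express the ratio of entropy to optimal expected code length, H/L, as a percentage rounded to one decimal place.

Entropy H = −Σ p log₂ p ≈ 2.6999 bits.
Huffman merges: 53/1000+113/1000→83/500; 57/500+127/1000→241/1000; 83/500+89/500→43/125; 101/500+213/1000→83/200; 241/1000+43/125→117/200; 83/200+117/200→1. L = 2751/1000 ≈ 2.7510.
Efficiency = H/L = 2.6999/2.7510 = 98.1%.

98.1%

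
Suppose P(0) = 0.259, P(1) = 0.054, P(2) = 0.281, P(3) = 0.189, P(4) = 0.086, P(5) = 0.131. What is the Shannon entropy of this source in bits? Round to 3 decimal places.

2.390 bits

H = −Σ pᵢ log₂ pᵢ.
−0.259·log₂(0.259) = 0.5048
−0.054·log₂(0.054) = 0.2274
−0.281·log₂(0.281) = 0.5146
−0.189·log₂(0.189) = 0.4543
−0.086·log₂(0.086) = 0.3044
−0.131·log₂(0.131) = 0.3841
Sum ≈ 2.3896 → 2.390 bits.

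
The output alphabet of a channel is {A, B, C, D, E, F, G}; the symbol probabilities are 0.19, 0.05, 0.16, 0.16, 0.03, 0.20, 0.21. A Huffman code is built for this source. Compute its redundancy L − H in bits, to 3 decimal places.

Entropy H = −Σ p log₂ p ≈ 2.6063 bits.
Huffman merges: 3/100+1/20→2/25; 2/25+4/25→6/25; 4/25+19/100→7/20; 1/5+21/100→41/100; 6/25+7/20→59/100; 41/100+59/100→1. L = 267/100 ≈ 2.6700.
L − H = 2.6700 − 2.6063 = 0.064 bits.

0.064 bits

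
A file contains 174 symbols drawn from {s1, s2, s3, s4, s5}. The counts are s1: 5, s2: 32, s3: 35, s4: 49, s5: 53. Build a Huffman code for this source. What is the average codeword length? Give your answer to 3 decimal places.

Probabilities are the counts divided by 174.
Repeatedly combine the two least-probable nodes; the expected code length is the sum of the merged weights.
merge 5/174 + 16/87 → 37/174
merge 35/174 + 37/174 → 12/29
merge 49/174 + 53/174 → 17/29
merge 12/29 + 17/29 → 1
L = 37/174 + 12/29 + 17/29 + 1 = 385/174 ≈ 2.213 bits/symbol.

2.213 bits/symbol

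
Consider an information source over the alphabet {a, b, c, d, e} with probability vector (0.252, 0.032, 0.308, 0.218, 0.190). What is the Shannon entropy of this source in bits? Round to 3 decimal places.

2.118 bits

H = −Σ pᵢ log₂ pᵢ.
−0.252·log₂(0.252) = 0.5011
−0.032·log₂(0.032) = 0.1589
−0.308·log₂(0.308) = 0.5233
−0.218·log₂(0.218) = 0.4791
−0.190·log₂(0.190) = 0.4552
Sum ≈ 2.1176 → 2.118 bits.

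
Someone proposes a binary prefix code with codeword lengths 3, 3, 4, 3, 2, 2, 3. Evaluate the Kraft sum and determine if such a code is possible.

1.0625; no

With common denominator 2^4 = 16: Σ 2^(−ℓᵢ) = 2/16 + 2/16 + 1/16 + 2/16 + 4/16 + 4/16 + 2/16 = 17/16 = 1.0625.
Kraft's inequality requires Σ ≤ 1; here Σ = 1.0625 > 1, so no such prefix code exists.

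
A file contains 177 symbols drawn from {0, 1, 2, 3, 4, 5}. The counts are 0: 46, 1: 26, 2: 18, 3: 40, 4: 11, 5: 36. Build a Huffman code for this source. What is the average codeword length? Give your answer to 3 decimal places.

2.475 bits/symbol

Probabilities are the counts divided by 177.
Repeatedly combine the two least-probable nodes; the expected code length is the sum of the merged weights.
merge 11/177 + 6/59 → 29/177
merge 26/177 + 29/177 → 55/177
merge 12/59 + 40/177 → 76/177
merge 46/177 + 55/177 → 101/177
merge 76/177 + 101/177 → 1
L = 29/177 + 55/177 + 76/177 + 101/177 + 1 = 146/59 ≈ 2.475 bits/symbol.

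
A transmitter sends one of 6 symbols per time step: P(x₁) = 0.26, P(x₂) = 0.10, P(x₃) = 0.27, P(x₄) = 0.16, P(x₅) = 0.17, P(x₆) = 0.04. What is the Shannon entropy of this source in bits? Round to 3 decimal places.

2.391 bits

H = −Σ pᵢ log₂ pᵢ.
−0.26·log₂(0.26) = 0.5053
−0.10·log₂(0.10) = 0.3322
−0.27·log₂(0.27) = 0.5100
−0.16·log₂(0.16) = 0.4230
−0.17·log₂(0.17) = 0.4346
−0.04·log₂(0.04) = 0.1858
Sum ≈ 2.3909 → 2.391 bits.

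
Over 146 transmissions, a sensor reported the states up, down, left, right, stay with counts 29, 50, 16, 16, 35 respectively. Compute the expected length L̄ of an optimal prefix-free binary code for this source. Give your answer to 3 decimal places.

2.219 bits/symbol

Probabilities are the counts divided by 146.
Repeatedly combine the two least-probable nodes; the expected code length is the sum of the merged weights.
merge 8/73 + 8/73 → 16/73
merge 29/146 + 16/73 → 61/146
merge 35/146 + 25/73 → 85/146
merge 61/146 + 85/146 → 1
L = 16/73 + 61/146 + 85/146 + 1 = 162/73 ≈ 2.219 bits/symbol.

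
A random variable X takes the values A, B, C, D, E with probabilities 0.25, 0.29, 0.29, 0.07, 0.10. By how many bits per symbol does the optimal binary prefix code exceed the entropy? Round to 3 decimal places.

Entropy H = −Σ p log₂ p ≈ 2.1366 bits.
Huffman merges: 7/100+1/10→17/100; 17/100+1/4→21/50; 29/100+29/100→29/50; 21/50+29/50→1. L = 217/100 ≈ 2.1700.
L − H = 2.1700 − 2.1366 = 0.033 bits.

0.033 bits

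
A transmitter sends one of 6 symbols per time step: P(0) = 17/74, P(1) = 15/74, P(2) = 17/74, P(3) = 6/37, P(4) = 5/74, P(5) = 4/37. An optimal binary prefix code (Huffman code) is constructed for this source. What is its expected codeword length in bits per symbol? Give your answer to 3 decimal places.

Repeatedly combine the two least-probable nodes; the expected code length is the sum of the merged weights.
merge 5/74 + 4/37 → 13/74
merge 6/37 + 13/74 → 25/74
merge 15/74 + 17/74 → 16/37
merge 17/74 + 25/74 → 21/37
merge 16/37 + 21/37 → 1
L = 13/74 + 25/74 + 16/37 + 21/37 + 1 = 93/37 ≈ 2.514 bits/symbol.

2.514 bits/symbol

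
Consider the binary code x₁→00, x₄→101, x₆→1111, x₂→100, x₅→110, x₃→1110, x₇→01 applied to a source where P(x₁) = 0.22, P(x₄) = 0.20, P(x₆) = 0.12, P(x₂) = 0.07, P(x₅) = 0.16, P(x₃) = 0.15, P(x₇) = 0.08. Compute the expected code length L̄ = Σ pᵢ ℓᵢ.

2.97 bits/symbol

L̄ = Σ pᵢ·ℓᵢ = 0.22·2 + 0.20·3 + 0.12·4 + 0.07·3 + 0.16·3 + 0.15·4 + 0.08·2 = 2.97 bits/symbol.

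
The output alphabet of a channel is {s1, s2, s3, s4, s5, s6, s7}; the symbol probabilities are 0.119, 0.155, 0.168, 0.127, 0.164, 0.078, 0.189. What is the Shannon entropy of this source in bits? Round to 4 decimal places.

H = −Σ pᵢ log₂ pᵢ.
−0.119·log₂(0.119) = 0.3654
−0.155·log₂(0.155) = 0.4169
−0.168·log₂(0.168) = 0.4323
−0.127·log₂(0.127) = 0.3781
−0.164·log₂(0.164) = 0.4278
−0.078·log₂(0.078) = 0.2871
−0.189·log₂(0.189) = 0.4543
Sum ≈ 2.7619 → 2.7619 bits.

2.7619 bits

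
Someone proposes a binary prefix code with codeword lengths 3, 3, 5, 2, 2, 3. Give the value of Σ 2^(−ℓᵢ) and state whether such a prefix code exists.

0.90625; yes

With common denominator 2^5 = 32: Σ 2^(−ℓᵢ) = 4/32 + 4/32 + 1/32 + 8/32 + 8/32 + 4/32 = 29/32 = 0.90625.
Kraft's inequality requires Σ ≤ 1; here Σ = 0.90625 ≤ 1, so such a prefix code exists.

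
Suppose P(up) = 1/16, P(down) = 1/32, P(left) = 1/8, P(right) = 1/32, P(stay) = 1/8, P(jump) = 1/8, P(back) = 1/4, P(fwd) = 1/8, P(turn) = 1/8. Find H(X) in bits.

Each probability is a power of 1/2, so log₂(1/p) is an integer.
H = Σ p·log₂(1/p) = 1/16·4 + 1/32·5 + 1/8·3 + 1/32·5 + 1/8·3 + 1/8·3 + 1/4·2 + 1/8·3 + 1/8·3 = 2.9375 bits.

2.9375 bits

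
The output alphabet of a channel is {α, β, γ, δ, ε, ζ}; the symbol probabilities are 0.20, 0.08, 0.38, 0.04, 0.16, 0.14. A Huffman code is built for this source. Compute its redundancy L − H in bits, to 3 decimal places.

0.068 bits

Entropy H = −Σ p log₂ p ≈ 2.2922 bits.
Huffman merges: 1/25+2/25→3/25; 3/25+7/50→13/50; 4/25+1/5→9/25; 13/50+9/25→31/50; 19/50+31/50→1. L = 59/25 ≈ 2.3600.
L − H = 2.3600 − 2.2922 = 0.068 bits.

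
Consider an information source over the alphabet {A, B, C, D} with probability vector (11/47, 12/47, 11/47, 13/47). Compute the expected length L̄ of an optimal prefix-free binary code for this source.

Repeatedly combine the two least-probable nodes; the expected code length is the sum of the merged weights.
merge 11/47 + 11/47 → 22/47
merge 12/47 + 13/47 → 25/47
merge 22/47 + 25/47 → 1
L = 22/47 + 25/47 + 1 = 2 bits/symbol.

2 bits/symbol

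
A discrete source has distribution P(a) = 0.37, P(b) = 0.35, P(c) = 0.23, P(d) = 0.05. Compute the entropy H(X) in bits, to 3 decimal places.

H = −Σ pᵢ log₂ pᵢ.
−0.37·log₂(0.37) = 0.5307
−0.35·log₂(0.35) = 0.5301
−0.23·log₂(0.23) = 0.4877
−0.05·log₂(0.05) = 0.2161
Sum ≈ 1.7646 → 1.765 bits.

1.765 bits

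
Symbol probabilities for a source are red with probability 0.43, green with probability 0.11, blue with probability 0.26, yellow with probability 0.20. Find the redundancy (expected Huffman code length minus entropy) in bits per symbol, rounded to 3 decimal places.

0.036 bits

Entropy H = −Σ p log₂ p ≈ 1.8435 bits.
Huffman merges: 11/100+1/5→31/100; 13/50+31/100→57/100; 43/100+57/100→1. L = 47/25 ≈ 1.8800.
L − H = 1.8800 − 1.8435 = 0.036 bits.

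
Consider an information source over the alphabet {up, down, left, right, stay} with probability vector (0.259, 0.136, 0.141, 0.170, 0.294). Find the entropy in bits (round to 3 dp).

H = −Σ pᵢ log₂ pᵢ.
−0.259·log₂(0.259) = 0.5048
−0.136·log₂(0.136) = 0.3915
−0.141·log₂(0.141) = 0.3985
−0.170·log₂(0.170) = 0.4346
−0.294·log₂(0.294) = 0.5192
Sum ≈ 2.2486 → 2.249 bits.

2.249 bits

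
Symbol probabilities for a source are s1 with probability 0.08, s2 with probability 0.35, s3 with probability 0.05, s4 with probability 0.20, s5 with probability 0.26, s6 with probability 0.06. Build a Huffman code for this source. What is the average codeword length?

Repeatedly combine the two least-probable nodes; the expected code length is the sum of the merged weights.
merge 1/20 + 3/50 → 11/100
merge 2/25 + 11/100 → 19/100
merge 19/100 + 1/5 → 39/100
merge 13/50 + 7/20 → 61/100
merge 39/100 + 61/100 → 1
L = 11/100 + 19/100 + 39/100 + 61/100 + 1 = 23/10 = 2.3 bits/symbol.

2.3 bits/symbol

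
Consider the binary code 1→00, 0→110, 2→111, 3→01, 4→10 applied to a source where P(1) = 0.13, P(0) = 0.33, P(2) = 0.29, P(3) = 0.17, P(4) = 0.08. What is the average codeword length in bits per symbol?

2.62 bits/symbol

L̄ = Σ pᵢ·ℓᵢ = 0.13·2 + 0.33·3 + 0.29·3 + 0.17·2 + 0.08·2 = 2.62 bits/symbol.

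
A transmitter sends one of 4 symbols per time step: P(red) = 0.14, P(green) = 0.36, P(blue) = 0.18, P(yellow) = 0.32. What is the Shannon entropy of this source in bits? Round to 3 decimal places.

1.899 bits

H = −Σ pᵢ log₂ pᵢ.
−0.14·log₂(0.14) = 0.3971
−0.36·log₂(0.36) = 0.5306
−0.18·log₂(0.18) = 0.4453
−0.32·log₂(0.32) = 0.5260
Sum ≈ 1.8991 → 1.899 bits.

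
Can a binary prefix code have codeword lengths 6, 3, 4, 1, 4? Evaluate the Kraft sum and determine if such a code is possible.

0.765625; yes

With common denominator 2^6 = 64: Σ 2^(−ℓᵢ) = 1/64 + 8/64 + 4/64 + 32/64 + 4/64 = 49/64 = 0.765625.
Kraft's inequality requires Σ ≤ 1; here Σ = 0.765625 ≤ 1, so such a prefix code exists.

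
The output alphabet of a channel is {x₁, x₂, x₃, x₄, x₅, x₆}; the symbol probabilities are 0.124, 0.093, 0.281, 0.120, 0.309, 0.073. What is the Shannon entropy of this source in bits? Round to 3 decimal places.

H = −Σ pᵢ log₂ pᵢ.
−0.124·log₂(0.124) = 0.3734
−0.093·log₂(0.093) = 0.3187
−0.281·log₂(0.281) = 0.5146
−0.120·log₂(0.120) = 0.3671
−0.309·log₂(0.309) = 0.5235
−0.073·log₂(0.073) = 0.2756
Sum ≈ 2.3730 → 2.373 bits.

2.373 bits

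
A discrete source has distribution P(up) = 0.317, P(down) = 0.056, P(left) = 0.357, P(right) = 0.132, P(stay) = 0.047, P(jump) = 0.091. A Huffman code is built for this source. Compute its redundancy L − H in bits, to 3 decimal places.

Entropy H = −Σ p log₂ p ≈ 2.1964 bits.
Huffman merges: 47/1000+7/125→103/1000; 91/1000+103/1000→97/500; 33/250+97/500→163/500; 317/1000+163/500→643/1000; 357/1000+643/1000→1. L = 1133/500 ≈ 2.2660.
L − H = 2.2660 − 2.1964 = 0.070 bits.

0.070 bits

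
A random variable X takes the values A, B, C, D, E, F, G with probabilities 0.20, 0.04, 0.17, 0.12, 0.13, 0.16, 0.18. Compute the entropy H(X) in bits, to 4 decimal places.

H = −Σ pᵢ log₂ pᵢ.
−0.20·log₂(0.20) = 0.4644
−0.04·log₂(0.04) = 0.1858
−0.17·log₂(0.17) = 0.4346
−0.12·log₂(0.12) = 0.3671
−0.13·log₂(0.13) = 0.3826
−0.16·log₂(0.16) = 0.4230
−0.18·log₂(0.18) = 0.4453
Sum ≈ 2.7028 → 2.7028 bits.

2.7028 bits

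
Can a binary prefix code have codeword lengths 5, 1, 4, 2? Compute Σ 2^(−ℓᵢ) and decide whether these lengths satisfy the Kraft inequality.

With common denominator 2^5 = 32: Σ 2^(−ℓᵢ) = 1/32 + 16/32 + 2/32 + 8/32 = 27/32 = 0.84375.
Kraft's inequality requires Σ ≤ 1; here Σ = 0.84375 ≤ 1, so such a prefix code exists.

0.84375; yes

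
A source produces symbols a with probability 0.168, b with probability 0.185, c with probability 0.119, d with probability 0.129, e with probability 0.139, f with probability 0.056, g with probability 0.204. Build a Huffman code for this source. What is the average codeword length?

2.786 bits/symbol

Repeatedly combine the two least-probable nodes; the expected code length is the sum of the merged weights.
merge 7/125 + 119/1000 → 7/40
merge 129/1000 + 139/1000 → 67/250
merge 21/125 + 7/40 → 343/1000
merge 37/200 + 51/250 → 389/1000
merge 67/250 + 343/1000 → 611/1000
merge 389/1000 + 611/1000 → 1
L = 7/40 + 67/250 + 343/1000 + 389/1000 + 611/1000 + 1 = 1393/500 = 2.786 bits/symbol.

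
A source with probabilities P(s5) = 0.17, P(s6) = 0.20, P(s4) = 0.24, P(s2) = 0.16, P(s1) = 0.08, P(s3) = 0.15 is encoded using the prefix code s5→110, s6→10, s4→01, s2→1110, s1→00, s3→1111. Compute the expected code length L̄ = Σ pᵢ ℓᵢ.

2.79 bits/symbol

L̄ = Σ pᵢ·ℓᵢ = 0.17·3 + 0.20·2 + 0.24·2 + 0.16·4 + 0.08·2 + 0.15·4 = 2.79 bits/symbol.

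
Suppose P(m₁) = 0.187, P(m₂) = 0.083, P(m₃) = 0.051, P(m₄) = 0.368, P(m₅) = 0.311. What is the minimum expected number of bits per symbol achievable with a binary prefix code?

Repeatedly combine the two least-probable nodes; the expected code length is the sum of the merged weights.
merge 51/1000 + 83/1000 → 67/500
merge 67/500 + 187/1000 → 321/1000
merge 311/1000 + 321/1000 → 79/125
merge 46/125 + 79/125 → 1
L = 67/500 + 321/1000 + 79/125 + 1 = 2087/1000 = 2.087 bits/symbol.

2.087 bits/symbol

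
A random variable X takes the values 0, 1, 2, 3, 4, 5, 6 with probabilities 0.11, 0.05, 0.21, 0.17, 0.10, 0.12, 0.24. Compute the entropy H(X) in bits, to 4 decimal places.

H = −Σ pᵢ log₂ pᵢ.
−0.11·log₂(0.11) = 0.3503
−0.05·log₂(0.05) = 0.2161
−0.21·log₂(0.21) = 0.4728
−0.17·log₂(0.17) = 0.4346
−0.10·log₂(0.10) = 0.3322
−0.12·log₂(0.12) = 0.3671
−0.24·log₂(0.24) = 0.4941
Sum ≈ 2.6672 → 2.6672 bits.

2.6672 bits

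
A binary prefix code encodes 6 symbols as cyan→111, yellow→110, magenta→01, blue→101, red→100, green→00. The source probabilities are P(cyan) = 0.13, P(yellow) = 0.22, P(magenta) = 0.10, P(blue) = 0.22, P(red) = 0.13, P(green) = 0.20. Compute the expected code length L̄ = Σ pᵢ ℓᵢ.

2.7 bits/symbol

L̄ = Σ pᵢ·ℓᵢ = 0.13·3 + 0.22·3 + 0.10·2 + 0.22·3 + 0.13·3 + 0.20·2 = 2.7 bits/symbol.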